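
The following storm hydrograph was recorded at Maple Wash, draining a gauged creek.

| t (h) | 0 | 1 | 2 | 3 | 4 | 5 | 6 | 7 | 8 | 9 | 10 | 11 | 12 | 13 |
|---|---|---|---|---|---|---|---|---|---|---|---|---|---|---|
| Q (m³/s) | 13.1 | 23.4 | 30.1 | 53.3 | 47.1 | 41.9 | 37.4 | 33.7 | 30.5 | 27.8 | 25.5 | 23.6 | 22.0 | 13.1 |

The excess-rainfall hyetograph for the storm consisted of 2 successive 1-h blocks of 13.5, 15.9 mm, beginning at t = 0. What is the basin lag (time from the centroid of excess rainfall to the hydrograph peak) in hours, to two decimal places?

Centroid of excess rainfall: t_c = Σ P_i·t̄_i / ΣP_i = 1.0408 h (block centres at 0.5, 1.5 h).
Hydrograph peak occurs at t = 3 h, so basin lag t_L = 3 − 1.0408 = 1.96 h.

t_L ≈ 1.96 h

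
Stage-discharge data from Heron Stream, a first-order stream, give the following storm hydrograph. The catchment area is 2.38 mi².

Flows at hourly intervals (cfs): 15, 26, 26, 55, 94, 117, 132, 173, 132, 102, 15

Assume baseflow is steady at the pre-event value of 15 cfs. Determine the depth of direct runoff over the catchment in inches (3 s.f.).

Direct runoff: 0.0, 11.0, 11.0, 40.0, 79.0, 102.0, 117.0, 158.0, 117.0, 87.0, 0.0 cfs; ΣQ_DR = 722.0 cfs.
V = ΣQ_DR · Δt = 722.0 × 3600 s = 2.599 × 10^6 ft³.
Over A = 2.38 mi², depth = V / A = 0.470 in.

d ≈ 0.470 in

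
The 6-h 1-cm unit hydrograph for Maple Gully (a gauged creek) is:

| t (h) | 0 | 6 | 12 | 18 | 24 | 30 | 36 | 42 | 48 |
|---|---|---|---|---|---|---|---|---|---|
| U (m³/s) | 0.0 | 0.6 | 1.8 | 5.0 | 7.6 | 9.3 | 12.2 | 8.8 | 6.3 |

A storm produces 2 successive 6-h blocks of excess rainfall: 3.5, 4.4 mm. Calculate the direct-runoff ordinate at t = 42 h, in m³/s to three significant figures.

Q ≈ 8.45 m³/s

By discrete convolution, Q_j = Σ (P_i / 10 mm) · U_{j−i}.
At t = 42 h (j=7): Q = (3.5/10)·8.8 + (4.4/10)·12.2 = 8.45 m³/s.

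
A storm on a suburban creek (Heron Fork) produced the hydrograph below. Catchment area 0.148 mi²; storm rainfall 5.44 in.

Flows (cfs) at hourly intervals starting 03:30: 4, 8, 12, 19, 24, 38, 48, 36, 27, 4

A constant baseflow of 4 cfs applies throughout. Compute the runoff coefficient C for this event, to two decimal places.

ΣQ_DR = 180.0 cfs; V = ΣQ_DR·Δt = 6.480 × 10^5 ft³.
Runoff depth d = V / A = 1.885 in.
C = d / P = 1.885 / 5.44 = 0.35.

C ≈ 0.35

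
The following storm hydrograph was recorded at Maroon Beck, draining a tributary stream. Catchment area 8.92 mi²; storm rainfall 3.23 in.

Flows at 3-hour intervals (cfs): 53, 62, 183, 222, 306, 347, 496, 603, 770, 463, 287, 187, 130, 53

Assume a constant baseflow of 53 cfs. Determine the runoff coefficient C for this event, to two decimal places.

C ≈ 0.55

ΣQ_DR = 3420 cfs; V = ΣQ_DR·Δt = 3.694 × 10^7 ft³.
Runoff depth d = V / A = 1.782 in.
C = d / P = 1.782 / 3.23 = 0.55.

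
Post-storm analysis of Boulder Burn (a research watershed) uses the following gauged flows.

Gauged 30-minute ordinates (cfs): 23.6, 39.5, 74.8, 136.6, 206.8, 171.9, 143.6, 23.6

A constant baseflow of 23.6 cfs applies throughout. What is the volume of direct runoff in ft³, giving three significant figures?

V ≈ 1.14 × 10^6 ft³

Direct-runoff ordinates (Q − Q_b): 0.0, 15.9, 51.2, 113.0, 183.2, 148.3, 120.0, 0.0 cfs.
ΣQ_DR = 631.6 cfs.
With Δt = 0.5 h = 1800 s, V = ΣQ_DR · Δt = 631.6 × 1800 = 1.14 × 10^6 ft³.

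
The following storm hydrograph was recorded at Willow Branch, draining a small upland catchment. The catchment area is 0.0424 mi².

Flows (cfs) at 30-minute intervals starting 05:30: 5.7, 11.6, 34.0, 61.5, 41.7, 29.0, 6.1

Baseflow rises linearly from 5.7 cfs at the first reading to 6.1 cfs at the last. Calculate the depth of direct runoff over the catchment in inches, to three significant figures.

d ≈ 2.71 in

Direct runoff: 0.00, 5.83, 28.17, 55.60, 35.73, 22.97, 0.00 cfs; ΣQ_DR = 148.3 cfs.
V = ΣQ_DR · Δt = 148.3 × 1800 s = 2.669 × 10^5 ft³.
Over A = 0.0424 mi², depth = V / A = 2.71 in.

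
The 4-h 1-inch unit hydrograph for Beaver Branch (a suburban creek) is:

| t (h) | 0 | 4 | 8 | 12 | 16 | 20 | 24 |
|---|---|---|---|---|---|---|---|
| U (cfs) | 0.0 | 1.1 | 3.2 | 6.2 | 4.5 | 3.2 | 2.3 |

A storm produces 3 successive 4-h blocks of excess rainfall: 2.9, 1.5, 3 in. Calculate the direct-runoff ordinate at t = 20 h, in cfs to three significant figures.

By discrete convolution, Q_j = Σ (P_i / 1 in) · U_{j−i}.
At t = 20 h (j=5): Q = (2.9/1)·3.2 + (1.5/1)·4.5 + (3/1)·6.2 = 34.6 cfs.

Q ≈ 34.6 cfs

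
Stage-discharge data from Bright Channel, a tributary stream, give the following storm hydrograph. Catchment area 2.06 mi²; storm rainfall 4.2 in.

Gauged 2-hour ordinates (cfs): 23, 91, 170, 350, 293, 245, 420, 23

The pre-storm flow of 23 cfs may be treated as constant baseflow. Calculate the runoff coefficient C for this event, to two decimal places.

ΣQ_DR = 1431 cfs; V = ΣQ_DR·Δt = 1.030 × 10^7 ft³.
Runoff depth d = V / A = 2.153 in.
C = d / P = 2.153 / 4.2 = 0.51.

C ≈ 0.51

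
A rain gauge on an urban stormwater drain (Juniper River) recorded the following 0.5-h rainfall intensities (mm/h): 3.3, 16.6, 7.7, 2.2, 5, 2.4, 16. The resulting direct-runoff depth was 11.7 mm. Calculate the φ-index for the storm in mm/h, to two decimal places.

Only the 3 blocks with intensity above φ contribute runoff: 16.6, 7.7, 16 mm/h.
Σ(I−φ)·Δt = d  ⇒  (16.6+7.7+16 − 3φ)·0.5 = 11.7
φ = (40.30 − 11.7/0.5) / 3 = 5.63 mm/h.

φ ≈ 5.63 mm/h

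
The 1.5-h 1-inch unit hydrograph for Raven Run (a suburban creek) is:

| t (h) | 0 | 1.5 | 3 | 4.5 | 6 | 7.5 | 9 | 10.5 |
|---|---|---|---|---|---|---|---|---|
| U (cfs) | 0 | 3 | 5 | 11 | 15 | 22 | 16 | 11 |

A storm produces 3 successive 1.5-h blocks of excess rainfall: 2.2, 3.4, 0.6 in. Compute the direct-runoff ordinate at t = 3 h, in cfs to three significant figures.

Q ≈ 21.2 cfs

By discrete convolution, Q_j = Σ (P_i / 1 in) · U_{j−i}.
At t = 3 h (j=2): Q = (2.2/1)·5 + (3.4/1)·3 + (0.6/1)·0 = 21.2 cfs.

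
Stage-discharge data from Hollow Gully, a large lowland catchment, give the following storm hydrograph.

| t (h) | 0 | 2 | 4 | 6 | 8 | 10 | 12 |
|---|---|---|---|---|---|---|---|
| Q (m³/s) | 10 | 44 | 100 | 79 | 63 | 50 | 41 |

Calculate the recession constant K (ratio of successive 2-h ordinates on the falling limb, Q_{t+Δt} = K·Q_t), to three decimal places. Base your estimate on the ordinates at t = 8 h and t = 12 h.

Using the recession-limb readings at t = 8 h and t = 12 h: Q falls from 63 to 41 m³/s over 2 intervals.
K = (Q₂/Q₁)^(1/2) = (41/63)^(1/2) = 0.807.

K ≈ 0.807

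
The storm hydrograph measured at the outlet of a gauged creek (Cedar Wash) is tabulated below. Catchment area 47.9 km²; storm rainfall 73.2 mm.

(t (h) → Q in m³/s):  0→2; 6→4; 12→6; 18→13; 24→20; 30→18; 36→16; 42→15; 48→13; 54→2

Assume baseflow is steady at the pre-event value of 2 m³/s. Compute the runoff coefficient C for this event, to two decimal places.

C ≈ 0.55

ΣQ_DR = 89.00 m³/s; V = ΣQ_DR·Δt = 1.922 × 10^6 m³.
Runoff depth d = V / A = 40.13 mm.
C = d / P = 40.13 / 73.2 = 0.55.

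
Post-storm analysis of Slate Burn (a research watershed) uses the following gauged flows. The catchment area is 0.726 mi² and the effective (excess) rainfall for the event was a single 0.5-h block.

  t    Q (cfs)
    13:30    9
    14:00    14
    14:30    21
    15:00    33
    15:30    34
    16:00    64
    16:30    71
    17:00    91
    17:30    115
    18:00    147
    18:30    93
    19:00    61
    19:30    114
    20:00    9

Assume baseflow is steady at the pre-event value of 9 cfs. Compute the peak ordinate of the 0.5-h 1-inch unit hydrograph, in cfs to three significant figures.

Direct runoff: 0.0, 5.0, 12.0, 24.0, 25.0, 55.0, 62.0, 82.0, 106.0, 138.0, 84.0, 52.0, 105.0, 0.0 cfs; ΣQ_DR = 750.0 cfs, peak = 138.0 cfs.
Runoff depth d = ΣQ_DR·Δt / A = 750.0 × 1800 / (0.726 mi²) = 0.8004 in.
The 1-inch UH is the DRH scaled by (1 in)/d, so U_p = 138.0 × 1/0.8004 = 172 cfs.

U_p ≈ 172 cfs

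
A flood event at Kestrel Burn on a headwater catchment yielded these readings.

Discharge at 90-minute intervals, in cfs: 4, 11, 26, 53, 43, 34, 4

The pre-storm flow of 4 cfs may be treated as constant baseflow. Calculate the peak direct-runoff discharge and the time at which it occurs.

Subtracting baseflow gives direct-runoff ordinates: 0.0, 7.0, 22.0, 49.0, 39.0, 30.0, 0.0 cfs.
The maximum is 49.0 cfs, occurring at the reading for t = 4.5 h.

Q_p = 49.0 cfs at t = 4.5 h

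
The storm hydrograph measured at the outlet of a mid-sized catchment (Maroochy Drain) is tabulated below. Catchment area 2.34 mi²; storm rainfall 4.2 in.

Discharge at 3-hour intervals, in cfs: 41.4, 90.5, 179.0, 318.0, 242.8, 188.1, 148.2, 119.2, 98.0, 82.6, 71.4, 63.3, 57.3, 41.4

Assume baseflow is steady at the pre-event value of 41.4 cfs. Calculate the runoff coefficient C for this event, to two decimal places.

ΣQ_DR = 1162 cfs; V = ΣQ_DR·Δt = 1.255 × 10^7 ft³.
Runoff depth d = V / A = 2.308 in.
C = d / P = 2.308 / 4.2 = 0.55.

C ≈ 0.55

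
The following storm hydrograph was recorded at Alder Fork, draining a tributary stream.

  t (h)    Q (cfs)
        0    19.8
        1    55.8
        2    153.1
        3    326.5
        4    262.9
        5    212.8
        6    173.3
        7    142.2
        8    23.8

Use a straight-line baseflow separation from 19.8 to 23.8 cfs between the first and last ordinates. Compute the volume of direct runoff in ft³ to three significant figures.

V ≈ 4.23 × 10^6 ft³

Direct-runoff ordinates (Q − Q_b): 0.00, 35.50, 132.30, 305.20, 241.10, 190.50, 150.50, 118.90, 0.00 cfs.
ΣQ_DR = 1174 cfs.
With Δt = 1 h = 3600 s, V = ΣQ_DR · Δt = 1174 × 3600 = 4.23 × 10^6 ft³.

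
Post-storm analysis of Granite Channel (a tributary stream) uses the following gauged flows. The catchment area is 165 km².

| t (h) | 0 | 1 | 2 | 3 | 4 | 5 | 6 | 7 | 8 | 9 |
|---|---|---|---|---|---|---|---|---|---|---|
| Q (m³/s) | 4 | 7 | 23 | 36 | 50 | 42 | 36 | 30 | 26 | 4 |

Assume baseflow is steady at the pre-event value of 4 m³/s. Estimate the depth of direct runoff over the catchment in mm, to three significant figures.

Direct runoff: 0.0, 3.0, 19.0, 32.0, 46.0, 38.0, 32.0, 26.0, 22.0, 0.0 m³/s; ΣQ_DR = 218.0 m³/s.
V = ΣQ_DR · Δt = 218.0 × 3600 s = 7.848 × 10^5 m³.
Over A = 165 km², depth = V / A = 4.76 mm.

d ≈ 4.76 mm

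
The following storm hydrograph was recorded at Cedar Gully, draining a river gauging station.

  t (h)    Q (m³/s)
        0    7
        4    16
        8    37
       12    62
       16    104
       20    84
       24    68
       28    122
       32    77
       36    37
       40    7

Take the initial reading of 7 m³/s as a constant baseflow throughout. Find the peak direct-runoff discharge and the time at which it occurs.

Q_p = 115.0 m³/s at t = 28 h

Subtracting baseflow gives direct-runoff ordinates: 0.0, 9.0, 30.0, 55.0, 97.0, 77.0, 61.0, 115.0, 70.0, 30.0, 0.0 m³/s.
The maximum is 115.0 m³/s, occurring at the reading for t = 28 h.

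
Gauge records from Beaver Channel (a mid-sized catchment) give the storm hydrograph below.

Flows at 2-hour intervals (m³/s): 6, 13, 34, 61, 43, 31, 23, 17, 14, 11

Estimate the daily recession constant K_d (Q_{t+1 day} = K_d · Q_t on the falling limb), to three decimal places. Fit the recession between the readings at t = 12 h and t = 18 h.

K_d ≈ 0.052

Between t = 12 h and t = 18 h the flow falls from 23 to 11 m³/s over 3×2 h = 6 h.
Per-interval ratio K = (11/23)^(1/3) = 0.7820; K_d = K^(24/2) = 0.052.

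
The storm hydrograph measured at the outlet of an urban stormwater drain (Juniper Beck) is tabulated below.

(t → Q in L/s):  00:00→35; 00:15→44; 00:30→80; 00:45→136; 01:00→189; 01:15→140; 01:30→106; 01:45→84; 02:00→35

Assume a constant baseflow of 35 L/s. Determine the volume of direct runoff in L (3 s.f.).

Direct-runoff ordinates (Q − Q_b): 0.0, 9.0, 45.0, 101.0, 154.0, 105.0, 71.0, 49.0, 0.0 L/s.
ΣQ_DR = 534.0 L/s.
With Δt = 0.25 h = 900 s, V = ΣQ_DR · Δt = 534.0 × 900 = 4.81 × 10^5 L.

V ≈ 4.81 × 10^5 L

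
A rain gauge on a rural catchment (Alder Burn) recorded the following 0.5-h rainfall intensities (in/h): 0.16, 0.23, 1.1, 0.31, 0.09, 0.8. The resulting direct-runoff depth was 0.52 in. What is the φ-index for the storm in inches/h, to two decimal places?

Only the 2 blocks with intensity above φ contribute runoff: 1.1, 0.8 in/h.
Σ(I−φ)·Δt = d  ⇒  (1.1+0.8 − 2φ)·0.5 = 0.52
φ = (1.900 − 0.52/0.5) / 2 = 0.43 in/h.

φ ≈ 0.43 in/h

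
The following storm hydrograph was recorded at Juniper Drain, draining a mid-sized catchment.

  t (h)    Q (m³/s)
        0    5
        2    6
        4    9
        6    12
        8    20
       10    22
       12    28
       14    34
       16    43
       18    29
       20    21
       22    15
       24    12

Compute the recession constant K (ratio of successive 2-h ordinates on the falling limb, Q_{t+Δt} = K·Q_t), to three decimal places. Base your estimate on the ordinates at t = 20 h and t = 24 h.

Using the recession-limb readings at t = 20 h and t = 24 h: Q falls from 21 to 12 m³/s over 2 intervals.
K = (Q₂/Q₁)^(1/2) = (12/21)^(1/2) = 0.756.

K ≈ 0.756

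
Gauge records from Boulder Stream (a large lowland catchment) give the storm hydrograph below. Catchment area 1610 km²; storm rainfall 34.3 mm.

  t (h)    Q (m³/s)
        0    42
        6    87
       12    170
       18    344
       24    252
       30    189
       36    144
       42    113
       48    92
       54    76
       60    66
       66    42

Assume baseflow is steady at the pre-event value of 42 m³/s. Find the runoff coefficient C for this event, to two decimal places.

ΣQ_DR = 1113 m³/s; V = ΣQ_DR·Δt = 2.404 × 10^7 m³.
Runoff depth d = V / A = 14.93 mm.
C = d / P = 14.93 / 34.3 = 0.44.

C ≈ 0.44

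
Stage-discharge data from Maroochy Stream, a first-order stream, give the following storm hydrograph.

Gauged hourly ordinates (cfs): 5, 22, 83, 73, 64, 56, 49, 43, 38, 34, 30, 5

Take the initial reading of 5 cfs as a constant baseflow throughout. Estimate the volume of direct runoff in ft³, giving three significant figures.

V ≈ 1.59 × 10^6 ft³

Direct-runoff ordinates (Q − Q_b): 0.0, 17.0, 78.0, 68.0, 59.0, 51.0, 44.0, 38.0, 33.0, 29.0, 25.0, 0.0 cfs.
ΣQ_DR = 442.0 cfs.
With Δt = 1 h = 3600 s, V = ΣQ_DR · Δt = 442.0 × 3600 = 1.59 × 10^6 ft³.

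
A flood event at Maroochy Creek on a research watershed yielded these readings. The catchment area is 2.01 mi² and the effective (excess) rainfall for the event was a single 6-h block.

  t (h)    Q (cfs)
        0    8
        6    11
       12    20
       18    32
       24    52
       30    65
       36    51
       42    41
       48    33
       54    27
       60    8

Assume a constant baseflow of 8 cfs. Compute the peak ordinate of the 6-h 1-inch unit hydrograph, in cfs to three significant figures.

Direct runoff: 0.0, 3.0, 12.0, 24.0, 44.0, 57.0, 43.0, 33.0, 25.0, 19.0, 0.0 cfs; ΣQ_DR = 260.0 cfs, peak = 57.0 cfs.
Runoff depth d = ΣQ_DR·Δt / A = 260.0 × 21600 / (2.01 mi²) = 1.203 in.
The 1-inch UH is the DRH scaled by (1 in)/d, so U_p = 57.0 × 1/1.203 = 47.4 cfs.

U_p ≈ 47.4 cfs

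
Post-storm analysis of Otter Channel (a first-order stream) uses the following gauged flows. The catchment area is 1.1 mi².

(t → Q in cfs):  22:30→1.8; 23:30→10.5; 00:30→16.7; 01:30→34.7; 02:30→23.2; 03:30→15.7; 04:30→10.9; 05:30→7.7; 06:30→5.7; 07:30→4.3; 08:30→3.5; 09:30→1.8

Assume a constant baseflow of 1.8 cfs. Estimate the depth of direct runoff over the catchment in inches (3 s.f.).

d ≈ 0.162 in

Direct runoff: 0.0, 8.7, 14.9, 32.9, 21.4, 13.9, 9.1, 5.9, 3.9, 2.5, 1.7, 0.0 cfs; ΣQ_DR = 114.9 cfs.
V = ΣQ_DR · Δt = 114.9 × 3600 s = 4.136 × 10^5 ft³.
Over A = 1.1 mi², depth = V / A = 0.162 in.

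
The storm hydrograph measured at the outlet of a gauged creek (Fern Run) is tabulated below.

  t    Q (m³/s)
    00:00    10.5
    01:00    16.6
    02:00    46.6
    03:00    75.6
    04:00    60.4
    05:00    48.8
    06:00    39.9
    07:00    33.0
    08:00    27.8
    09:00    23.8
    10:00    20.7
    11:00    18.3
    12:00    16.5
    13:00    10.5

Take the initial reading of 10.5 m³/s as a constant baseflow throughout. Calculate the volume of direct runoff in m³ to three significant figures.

V ≈ 1.09 × 10^6 m³

Direct-runoff ordinates (Q − Q_b): 0.0, 6.1, 36.1, 65.1, 49.9, 38.3, 29.4, 22.5, 17.3, 13.3, 10.2, 7.8, 6.0, 0.0 m³/s.
ΣQ_DR = 302.0 m³/s.
With Δt = 1 h = 3600 s, V = ΣQ_DR · Δt = 302.0 × 3600 = 1.09 × 10^6 m³.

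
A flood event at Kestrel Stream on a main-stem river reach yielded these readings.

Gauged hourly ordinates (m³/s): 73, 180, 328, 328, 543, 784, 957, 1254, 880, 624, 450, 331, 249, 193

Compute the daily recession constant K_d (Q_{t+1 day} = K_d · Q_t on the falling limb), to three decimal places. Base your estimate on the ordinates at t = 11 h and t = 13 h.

Between t = 11 h and t = 13 h the flow falls from 331 to 193 m³/s over 2×1 h = 2 h.
Per-interval ratio K = (193/331)^(1/2) = 0.7636; K_d = K^(24/1) = 0.002.

K_d ≈ 0.002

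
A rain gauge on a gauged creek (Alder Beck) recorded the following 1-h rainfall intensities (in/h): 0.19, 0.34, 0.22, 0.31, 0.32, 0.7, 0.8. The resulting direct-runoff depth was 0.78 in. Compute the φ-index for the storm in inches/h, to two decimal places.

Only the 2 blocks with intensity above φ contribute runoff: 0.7, 0.8 in/h.
Σ(I−φ)·Δt = d  ⇒  (0.7+0.8 − 2φ)·1 = 0.78
φ = (1.500 − 0.78/1) / 2 = 0.36 in/h.

φ ≈ 0.36 in/h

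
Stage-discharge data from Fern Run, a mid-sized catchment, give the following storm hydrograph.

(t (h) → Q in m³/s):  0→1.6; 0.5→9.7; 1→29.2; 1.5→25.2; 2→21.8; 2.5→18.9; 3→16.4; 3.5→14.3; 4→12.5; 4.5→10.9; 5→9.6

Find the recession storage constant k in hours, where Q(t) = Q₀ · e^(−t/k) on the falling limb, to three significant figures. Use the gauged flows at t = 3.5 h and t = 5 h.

On the falling limb, Q drops from 14.3 to 9.6 m³/s between t = 3.5 h and t = 5 h (Δt = 1.5 h).
k = −Δt / ln(Q₂/Q₁) = −1.5 / ln(9.6/14.3) = 3.76 h.

k ≈ 3.76 h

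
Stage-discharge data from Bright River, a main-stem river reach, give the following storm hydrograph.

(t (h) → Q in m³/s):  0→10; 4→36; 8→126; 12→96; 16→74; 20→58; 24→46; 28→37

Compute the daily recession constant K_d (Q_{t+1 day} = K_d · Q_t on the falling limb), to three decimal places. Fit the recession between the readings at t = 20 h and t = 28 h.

K_d ≈ 0.260

Between t = 20 h and t = 28 h the flow falls from 58 to 37 m³/s over 2×4 h = 8 h.
Per-interval ratio K = (37/58)^(1/2) = 0.7987; K_d = K^(24/4) = 0.260.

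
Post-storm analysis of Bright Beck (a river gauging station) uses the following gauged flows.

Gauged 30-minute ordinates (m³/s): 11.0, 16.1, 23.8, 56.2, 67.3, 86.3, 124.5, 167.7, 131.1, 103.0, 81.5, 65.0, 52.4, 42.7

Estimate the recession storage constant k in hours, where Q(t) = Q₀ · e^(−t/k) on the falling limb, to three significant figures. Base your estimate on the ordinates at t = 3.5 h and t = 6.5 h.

k ≈ 2.19 h

On the falling limb, Q drops from 167.7 to 42.7 m³/s between t = 3.5 h and t = 6.5 h (Δt = 3 h).
k = −Δt / ln(Q₂/Q₁) = −3 / ln(42.7/167.7) = 2.19 h.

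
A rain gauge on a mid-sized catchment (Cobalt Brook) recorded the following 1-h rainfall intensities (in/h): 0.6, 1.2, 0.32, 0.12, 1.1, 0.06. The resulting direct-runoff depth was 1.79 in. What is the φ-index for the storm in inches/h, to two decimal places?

φ ≈ 0.37 in/h

Only the 3 blocks with intensity above φ contribute runoff: 0.6, 1.2, 1.1 in/h.
Σ(I−φ)·Δt = d  ⇒  (0.6+1.2+1.1 − 3φ)·1 = 1.79
φ = (2.900 − 1.79/1) / 3 = 0.37 in/h.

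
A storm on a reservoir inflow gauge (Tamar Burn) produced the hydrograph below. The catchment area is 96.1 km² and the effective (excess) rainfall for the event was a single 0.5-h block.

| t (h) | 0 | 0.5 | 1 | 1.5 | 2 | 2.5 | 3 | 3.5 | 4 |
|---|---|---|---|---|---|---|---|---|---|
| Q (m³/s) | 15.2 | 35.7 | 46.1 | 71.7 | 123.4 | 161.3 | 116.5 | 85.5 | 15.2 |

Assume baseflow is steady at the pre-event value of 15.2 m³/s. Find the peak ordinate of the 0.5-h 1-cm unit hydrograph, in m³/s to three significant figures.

U_p ≈ 146 m³/s

Direct runoff: 0.0, 20.5, 30.9, 56.5, 108.2, 146.1, 101.3, 70.3, 0.0 m³/s; ΣQ_DR = 533.8 m³/s, peak = 146.1 m³/s.
Runoff depth d = ΣQ_DR·Δt / A = 533.8 × 1800 / (96.1 km²) = 9.998 mm.
The 1-cm UH is the DRH scaled by (10 mm)/d, so U_p = 146.1 × 10/9.998 = 146 m³/s.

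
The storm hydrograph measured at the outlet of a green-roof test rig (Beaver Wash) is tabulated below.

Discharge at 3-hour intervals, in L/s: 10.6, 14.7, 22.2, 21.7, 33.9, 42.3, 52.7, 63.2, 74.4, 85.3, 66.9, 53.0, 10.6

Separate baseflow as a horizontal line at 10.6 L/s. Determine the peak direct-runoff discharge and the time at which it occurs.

Subtracting baseflow gives direct-runoff ordinates: 0.0, 4.1, 11.6, 11.1, 23.3, 31.7, 42.1, 52.6, 63.8, 74.7, 56.3, 42.4, 0.0 L/s.
The maximum is 74.7 L/s, occurring at the reading for t = 27 h.

Q_p = 74.7 L/s at t = 27 h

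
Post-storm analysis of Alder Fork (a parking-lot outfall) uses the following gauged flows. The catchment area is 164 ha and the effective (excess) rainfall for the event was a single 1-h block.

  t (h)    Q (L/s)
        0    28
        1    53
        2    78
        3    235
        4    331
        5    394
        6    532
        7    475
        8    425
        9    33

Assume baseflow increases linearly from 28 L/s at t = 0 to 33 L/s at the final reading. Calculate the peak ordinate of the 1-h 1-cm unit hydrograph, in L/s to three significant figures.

U_p ≈ 1000 L/s

Direct runoff: 0.00, 24.44, 48.89, 205.33, 300.78, 363.22, 500.67, 443.11, 392.56, 0.00 L/s; ΣQ_DR = 2279 L/s, peak = 500.67 L/s.
Runoff depth d = ΣQ_DR·Δt / A = 2279 × 3600 / (164 ha) = 5.003 mm.
The 1-cm UH is the DRH scaled by (10 mm)/d, so U_p = 500.67 × 10/5.003 = 1000 L/s.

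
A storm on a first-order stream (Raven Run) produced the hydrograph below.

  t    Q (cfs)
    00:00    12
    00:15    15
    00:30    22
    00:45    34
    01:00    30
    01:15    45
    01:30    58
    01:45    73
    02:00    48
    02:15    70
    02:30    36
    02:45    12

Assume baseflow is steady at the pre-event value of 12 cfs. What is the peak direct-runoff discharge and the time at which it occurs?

Q_p = 61.0 cfs at t = 01:45

Subtracting baseflow gives direct-runoff ordinates: 0.0, 3.0, 10.0, 22.0, 18.0, 33.0, 46.0, 61.0, 36.0, 58.0, 24.0, 0.0 cfs.
The maximum is 61.0 cfs, occurring at the reading for t = 01:45.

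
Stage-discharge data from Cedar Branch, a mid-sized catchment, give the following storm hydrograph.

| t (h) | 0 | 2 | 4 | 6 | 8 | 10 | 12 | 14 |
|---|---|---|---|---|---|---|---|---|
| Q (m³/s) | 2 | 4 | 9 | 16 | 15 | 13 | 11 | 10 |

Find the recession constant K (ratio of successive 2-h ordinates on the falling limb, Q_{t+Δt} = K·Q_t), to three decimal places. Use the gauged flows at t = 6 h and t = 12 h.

Using the recession-limb readings at t = 6 h and t = 12 h: Q falls from 16 to 11 m³/s over 3 intervals.
K = (Q₂/Q₁)^(1/3) = (11/16)^(1/3) = 0.883.

K ≈ 0.883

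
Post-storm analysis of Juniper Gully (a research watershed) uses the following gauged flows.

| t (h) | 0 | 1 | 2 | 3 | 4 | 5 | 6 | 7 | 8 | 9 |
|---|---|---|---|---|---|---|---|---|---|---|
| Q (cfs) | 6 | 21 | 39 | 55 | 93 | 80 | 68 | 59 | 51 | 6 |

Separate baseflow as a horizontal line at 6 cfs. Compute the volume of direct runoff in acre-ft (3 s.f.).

V ≈ 34.5 acre-ft

Direct-runoff ordinates (Q − Q_b): 0.0, 15.0, 33.0, 49.0, 87.0, 74.0, 62.0, 53.0, 45.0, 0.0 cfs.
ΣQ_DR = 418.0 cfs.
With Δt = 1 h = 3600 s, V = ΣQ_DR · Δt = 418.0 × 3600 = 1.50 × 10^6 ft³ = 34.5 acre-ft.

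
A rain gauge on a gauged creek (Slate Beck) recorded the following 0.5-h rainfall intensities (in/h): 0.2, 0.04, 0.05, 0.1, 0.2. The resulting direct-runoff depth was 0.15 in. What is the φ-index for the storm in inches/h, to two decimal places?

Only the 3 blocks with intensity above φ contribute runoff: 0.2, 0.1, 0.2 in/h.
Σ(I−φ)·Δt = d  ⇒  (0.2+0.1+0.2 − 3φ)·0.5 = 0.15
φ = (0.5000 − 0.15/0.5) / 3 = 0.07 in/h.

φ ≈ 0.07 in/h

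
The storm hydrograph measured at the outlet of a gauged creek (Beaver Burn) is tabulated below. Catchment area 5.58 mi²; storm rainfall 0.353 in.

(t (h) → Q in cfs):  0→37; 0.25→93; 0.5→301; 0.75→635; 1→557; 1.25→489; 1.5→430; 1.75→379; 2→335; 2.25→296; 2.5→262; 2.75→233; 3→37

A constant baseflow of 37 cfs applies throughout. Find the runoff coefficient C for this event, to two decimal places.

C ≈ 0.71

ΣQ_DR = 3603 cfs; V = ΣQ_DR·Δt = 3.243 × 10^6 ft³.
Runoff depth d = V / A = 0.2501 in.
C = d / P = 0.2501 / 0.353 = 0.71.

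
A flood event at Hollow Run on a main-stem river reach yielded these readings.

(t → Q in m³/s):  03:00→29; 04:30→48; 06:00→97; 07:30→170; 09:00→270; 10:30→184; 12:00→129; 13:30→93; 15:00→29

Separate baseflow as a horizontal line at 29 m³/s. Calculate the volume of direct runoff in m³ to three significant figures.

Direct-runoff ordinates (Q − Q_b): 0.0, 19.0, 68.0, 141.0, 241.0, 155.0, 100.0, 64.0, 0.0 m³/s.
ΣQ_DR = 788.0 m³/s.
With Δt = 1.5 h = 5400 s, V = ΣQ_DR · Δt = 788.0 × 5400 = 4.26 × 10^6 m³.

V ≈ 4.26 × 10^6 m³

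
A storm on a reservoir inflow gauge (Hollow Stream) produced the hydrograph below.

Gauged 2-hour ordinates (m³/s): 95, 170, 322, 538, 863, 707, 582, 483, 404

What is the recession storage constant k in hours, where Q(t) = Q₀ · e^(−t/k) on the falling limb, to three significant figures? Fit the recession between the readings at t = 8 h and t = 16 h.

k ≈ 10.5 h

On the falling limb, Q drops from 863 to 404 m³/s between t = 8 h and t = 16 h (Δt = 8 h).
k = −Δt / ln(Q₂/Q₁) = −8 / ln(404/863) = 10.5 h.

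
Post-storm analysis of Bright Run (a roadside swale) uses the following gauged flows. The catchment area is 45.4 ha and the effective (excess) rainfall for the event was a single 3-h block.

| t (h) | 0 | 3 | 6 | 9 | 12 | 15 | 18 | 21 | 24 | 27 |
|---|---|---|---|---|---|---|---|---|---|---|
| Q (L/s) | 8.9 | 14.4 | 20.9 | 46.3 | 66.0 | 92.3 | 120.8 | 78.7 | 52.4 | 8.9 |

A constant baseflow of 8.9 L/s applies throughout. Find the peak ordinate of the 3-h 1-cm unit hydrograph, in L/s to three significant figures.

U_p ≈ 112 L/s

Direct runoff: 0.0, 5.5, 12.0, 37.4, 57.1, 83.4, 111.9, 69.8, 43.5, 0.0 L/s; ΣQ_DR = 420.6 L/s, peak = 111.9 L/s.
Runoff depth d = ΣQ_DR·Δt / A = 420.6 × 10800 / (45.4 ha) = 10.01 mm.
The 1-cm UH is the DRH scaled by (10 mm)/d, so U_p = 111.9 × 10/10.01 = 112 L/s.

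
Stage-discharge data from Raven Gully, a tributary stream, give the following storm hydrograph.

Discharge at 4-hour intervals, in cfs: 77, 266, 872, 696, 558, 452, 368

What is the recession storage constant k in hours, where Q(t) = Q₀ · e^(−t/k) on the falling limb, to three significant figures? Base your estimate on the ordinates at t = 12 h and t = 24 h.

On the falling limb, Q drops from 696 to 368 cfs between t = 12 h and t = 24 h (Δt = 12 h).
k = −Δt / ln(Q₂/Q₁) = −12 / ln(368/696) = 18.8 h.

k ≈ 18.8 h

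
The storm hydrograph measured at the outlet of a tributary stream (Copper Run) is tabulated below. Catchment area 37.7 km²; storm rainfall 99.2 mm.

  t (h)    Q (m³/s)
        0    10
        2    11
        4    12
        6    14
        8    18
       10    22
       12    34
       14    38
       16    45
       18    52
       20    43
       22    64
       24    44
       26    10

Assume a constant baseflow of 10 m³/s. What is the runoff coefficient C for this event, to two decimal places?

ΣQ_DR = 277.0 m³/s; V = ΣQ_DR·Δt = 1.994 × 10^6 m³.
Runoff depth d = V / A = 52.90 mm.
C = d / P = 52.90 / 99.2 = 0.53.

C ≈ 0.53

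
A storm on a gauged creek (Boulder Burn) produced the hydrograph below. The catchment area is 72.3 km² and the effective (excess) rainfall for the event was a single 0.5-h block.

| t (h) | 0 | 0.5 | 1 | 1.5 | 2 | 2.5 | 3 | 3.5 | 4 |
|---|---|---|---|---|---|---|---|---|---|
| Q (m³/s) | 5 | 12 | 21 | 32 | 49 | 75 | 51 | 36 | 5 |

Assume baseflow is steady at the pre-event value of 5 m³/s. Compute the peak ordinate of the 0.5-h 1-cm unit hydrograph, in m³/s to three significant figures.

U_p ≈ 117 m³/s

Direct runoff: 0.0, 7.0, 16.0, 27.0, 44.0, 70.0, 46.0, 31.0, 0.0 m³/s; ΣQ_DR = 241.0 m³/s, peak = 70.0 m³/s.
Runoff depth d = ΣQ_DR·Δt / A = 241.0 × 1800 / (72.3 km²) = 6.000 mm.
The 1-cm UH is the DRH scaled by (10 mm)/d, so U_p = 70.0 × 10/6.000 = 117 m³/s.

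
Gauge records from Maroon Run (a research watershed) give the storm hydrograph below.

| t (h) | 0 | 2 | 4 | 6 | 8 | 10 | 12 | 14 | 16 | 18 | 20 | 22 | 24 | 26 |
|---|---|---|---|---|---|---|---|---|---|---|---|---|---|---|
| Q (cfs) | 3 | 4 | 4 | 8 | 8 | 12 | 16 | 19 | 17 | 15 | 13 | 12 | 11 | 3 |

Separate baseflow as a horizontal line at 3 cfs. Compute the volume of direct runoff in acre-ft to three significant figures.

V ≈ 17.0 acre-ft

Direct-runoff ordinates (Q − Q_b): 0.0, 1.0, 1.0, 5.0, 5.0, 9.0, 13.0, 16.0, 14.0, 12.0, 10.0, 9.0, 8.0, 0.0 cfs.
ΣQ_DR = 103.0 cfs.
With Δt = 2 h = 7200 s, V = ΣQ_DR · Δt = 103.0 × 7200 = 7.42 × 10^5 ft³ = 17.0 acre-ft.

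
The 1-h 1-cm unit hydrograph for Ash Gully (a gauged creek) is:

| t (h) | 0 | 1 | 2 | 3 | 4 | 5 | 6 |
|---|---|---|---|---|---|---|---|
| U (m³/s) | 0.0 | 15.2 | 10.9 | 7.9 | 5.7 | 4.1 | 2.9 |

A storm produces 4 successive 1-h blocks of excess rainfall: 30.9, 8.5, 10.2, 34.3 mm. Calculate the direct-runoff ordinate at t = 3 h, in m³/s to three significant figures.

By discrete convolution, Q_j = Σ (P_i / 10 mm) · U_{j−i}.
At t = 3 h (j=3): Q = (30.9/10)·7.9 + (8.5/10)·10.9 + (10.2/10)·15.2 + (34.3/10)·0.0 = 49.2 m³/s.

Q ≈ 49.2 m³/s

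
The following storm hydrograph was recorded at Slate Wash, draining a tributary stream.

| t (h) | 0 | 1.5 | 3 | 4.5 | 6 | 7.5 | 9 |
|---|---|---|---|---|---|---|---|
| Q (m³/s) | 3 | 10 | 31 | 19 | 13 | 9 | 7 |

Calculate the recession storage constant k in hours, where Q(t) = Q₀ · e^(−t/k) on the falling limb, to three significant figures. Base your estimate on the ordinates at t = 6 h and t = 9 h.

On the falling limb, Q drops from 13 to 7 m³/s between t = 6 h and t = 9 h (Δt = 3 h).
k = −Δt / ln(Q₂/Q₁) = −3 / ln(7/13) = 4.85 h.

k ≈ 4.85 h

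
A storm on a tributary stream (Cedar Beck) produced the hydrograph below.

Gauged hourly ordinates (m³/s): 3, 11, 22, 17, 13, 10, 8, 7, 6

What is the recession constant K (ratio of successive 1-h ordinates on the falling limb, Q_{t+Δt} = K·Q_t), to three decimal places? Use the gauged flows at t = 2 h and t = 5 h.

K ≈ 0.769

Using the recession-limb readings at t = 2 h and t = 5 h: Q falls from 22 to 10 m³/s over 3 intervals.
K = (Q₂/Q₁)^(1/3) = (10/22)^(1/3) = 0.769.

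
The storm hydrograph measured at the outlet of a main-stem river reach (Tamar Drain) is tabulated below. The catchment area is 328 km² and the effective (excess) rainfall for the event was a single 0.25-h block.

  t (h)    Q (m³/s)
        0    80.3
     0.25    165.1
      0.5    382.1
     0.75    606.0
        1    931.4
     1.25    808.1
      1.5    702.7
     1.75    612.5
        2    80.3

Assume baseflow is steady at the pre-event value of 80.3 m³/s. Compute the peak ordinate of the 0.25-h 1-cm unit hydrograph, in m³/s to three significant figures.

U_p ≈ 851 m³/s

Direct runoff: 0.0, 84.8, 301.8, 525.7, 851.1, 727.8, 622.4, 532.2, 0.0 m³/s; ΣQ_DR = 3646 m³/s, peak = 851.1 m³/s.
Runoff depth d = ΣQ_DR·Δt / A = 3646 × 900 / (328 km²) = 10.00 mm.
The 1-cm UH is the DRH scaled by (10 mm)/d, so U_p = 851.1 × 10/10.00 = 851 m³/s.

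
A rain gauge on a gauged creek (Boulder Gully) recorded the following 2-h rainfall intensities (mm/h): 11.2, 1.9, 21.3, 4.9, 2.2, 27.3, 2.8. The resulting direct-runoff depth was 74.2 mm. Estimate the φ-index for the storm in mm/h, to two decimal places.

φ ≈ 7.57 mm/h

Only the 3 blocks with intensity above φ contribute runoff: 11.2, 21.3, 27.3 mm/h.
Σ(I−φ)·Δt = d  ⇒  (11.2+21.3+27.3 − 3φ)·2 = 74.2
φ = (59.80 − 74.2/2) / 3 = 7.57 mm/h.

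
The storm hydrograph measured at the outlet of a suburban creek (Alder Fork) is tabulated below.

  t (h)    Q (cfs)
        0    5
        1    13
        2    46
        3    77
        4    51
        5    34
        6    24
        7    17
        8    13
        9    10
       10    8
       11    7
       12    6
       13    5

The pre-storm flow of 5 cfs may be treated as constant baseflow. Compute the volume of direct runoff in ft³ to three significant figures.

Direct-runoff ordinates (Q − Q_b): 0.0, 8.0, 41.0, 72.0, 46.0, 29.0, 19.0, 12.0, 8.0, 5.0, 3.0, 2.0, 1.0, 0.0 cfs.
ΣQ_DR = 246.0 cfs.
With Δt = 1 h = 3600 s, V = ΣQ_DR · Δt = 246.0 × 3600 = 8.86 × 10^5 ft³.

V ≈ 8.86 × 10^5 ft³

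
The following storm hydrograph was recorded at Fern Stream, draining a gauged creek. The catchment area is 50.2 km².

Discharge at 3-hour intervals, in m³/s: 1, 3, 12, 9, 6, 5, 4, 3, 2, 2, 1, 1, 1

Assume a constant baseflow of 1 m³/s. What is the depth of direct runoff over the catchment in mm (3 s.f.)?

Direct runoff: 0.0, 2.0, 11.0, 8.0, 5.0, 4.0, 3.0, 2.0, 1.0, 1.0, 0.0, 0.0, 0.0 m³/s; ΣQ_DR = 37.00 m³/s.
V = ΣQ_DR · Δt = 37.00 × 10800 s = 3.996 × 10^5 m³.
Over A = 50.2 km², depth = V / A = 7.96 mm.

d ≈ 7.96 mm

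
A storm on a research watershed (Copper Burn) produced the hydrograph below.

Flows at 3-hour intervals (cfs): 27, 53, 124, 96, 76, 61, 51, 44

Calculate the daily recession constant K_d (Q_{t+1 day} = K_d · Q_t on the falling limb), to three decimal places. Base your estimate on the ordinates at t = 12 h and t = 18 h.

K_d ≈ 0.203

Between t = 12 h and t = 18 h the flow falls from 76 to 51 cfs over 2×3 h = 6 h.
Per-interval ratio K = (51/76)^(1/2) = 0.8192; K_d = K^(24/3) = 0.203.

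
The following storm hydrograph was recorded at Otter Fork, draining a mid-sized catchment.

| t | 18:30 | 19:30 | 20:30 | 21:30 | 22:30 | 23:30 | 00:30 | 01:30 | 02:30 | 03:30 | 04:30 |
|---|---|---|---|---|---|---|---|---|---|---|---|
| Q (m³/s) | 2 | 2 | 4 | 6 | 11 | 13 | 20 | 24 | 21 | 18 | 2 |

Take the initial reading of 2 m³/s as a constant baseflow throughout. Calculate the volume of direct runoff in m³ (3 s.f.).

V ≈ 3.64 × 10^5 m³

Direct-runoff ordinates (Q − Q_b): 0.0, 0.0, 2.0, 4.0, 9.0, 11.0, 18.0, 22.0, 19.0, 16.0, 0.0 m³/s.
ΣQ_DR = 101.0 m³/s.
With Δt = 1 h = 3600 s, V = ΣQ_DR · Δt = 101.0 × 3600 = 3.64 × 10^5 m³.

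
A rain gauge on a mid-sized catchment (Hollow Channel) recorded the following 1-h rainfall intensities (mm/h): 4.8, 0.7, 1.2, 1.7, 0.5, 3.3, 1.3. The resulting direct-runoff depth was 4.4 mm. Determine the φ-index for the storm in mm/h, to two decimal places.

φ ≈ 1.85 mm/h

Only the 2 blocks with intensity above φ contribute runoff: 4.8, 3.3 mm/h.
Σ(I−φ)·Δt = d  ⇒  (4.8+3.3 − 2φ)·1 = 4.4
φ = (8.100 − 4.4/1) / 2 = 1.85 mm/h.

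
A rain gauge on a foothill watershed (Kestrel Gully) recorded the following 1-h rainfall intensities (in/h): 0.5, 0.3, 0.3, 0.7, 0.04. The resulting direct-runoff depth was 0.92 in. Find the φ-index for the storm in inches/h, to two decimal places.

Only the 4 blocks with intensity above φ contribute runoff: 0.5, 0.3, 0.3, 0.7 in/h.
Σ(I−φ)·Δt = d  ⇒  (0.5+0.3+0.3+0.7 − 4φ)·1 = 0.92
φ = (1.800 − 0.92/1) / 4 = 0.22 in/h.

φ ≈ 0.22 in/h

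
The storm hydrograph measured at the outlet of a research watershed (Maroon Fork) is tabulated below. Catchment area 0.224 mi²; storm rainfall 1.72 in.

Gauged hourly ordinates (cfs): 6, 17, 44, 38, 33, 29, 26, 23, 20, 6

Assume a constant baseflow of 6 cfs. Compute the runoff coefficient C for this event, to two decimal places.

ΣQ_DR = 182.0 cfs; V = ΣQ_DR·Δt = 6.552 × 10^5 ft³.
Runoff depth d = V / A = 1.259 in.
C = d / P = 1.259 / 1.72 = 0.73.

C ≈ 0.73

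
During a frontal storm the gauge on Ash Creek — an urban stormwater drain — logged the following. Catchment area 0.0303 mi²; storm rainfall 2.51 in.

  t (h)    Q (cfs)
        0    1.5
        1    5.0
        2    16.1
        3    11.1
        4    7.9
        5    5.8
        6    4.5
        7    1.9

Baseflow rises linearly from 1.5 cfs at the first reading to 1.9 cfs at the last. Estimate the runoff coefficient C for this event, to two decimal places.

C ≈ 0.82

ΣQ_DR = 40.20 cfs; V = ΣQ_DR·Δt = 1.447 × 10^5 ft³.
Runoff depth d = V / A = 2.056 in.
C = d / P = 2.056 / 2.51 = 0.82.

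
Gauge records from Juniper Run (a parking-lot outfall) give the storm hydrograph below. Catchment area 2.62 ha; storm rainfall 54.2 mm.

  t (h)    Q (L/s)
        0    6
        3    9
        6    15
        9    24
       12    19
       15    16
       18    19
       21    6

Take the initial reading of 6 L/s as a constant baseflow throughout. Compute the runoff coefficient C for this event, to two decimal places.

C ≈ 0.50

ΣQ_DR = 66.00 L/s; V = ΣQ_DR·Δt = 7.128 × 10^5 L.
Runoff depth d = V / A = 27.21 mm.
C = d / P = 27.21 / 54.2 = 0.50.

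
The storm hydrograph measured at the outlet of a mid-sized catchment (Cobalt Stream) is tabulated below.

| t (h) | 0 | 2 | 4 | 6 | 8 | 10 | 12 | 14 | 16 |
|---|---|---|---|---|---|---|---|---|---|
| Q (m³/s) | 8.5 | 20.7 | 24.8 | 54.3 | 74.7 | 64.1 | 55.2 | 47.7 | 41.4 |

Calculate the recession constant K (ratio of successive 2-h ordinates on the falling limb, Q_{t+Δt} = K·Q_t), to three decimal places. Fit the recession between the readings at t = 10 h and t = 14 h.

K ≈ 0.863

Using the recession-limb readings at t = 10 h and t = 14 h: Q falls from 64.1 to 47.7 m³/s over 2 intervals.
K = (Q₂/Q₁)^(1/2) = (47.7/64.1)^(1/2) = 0.863.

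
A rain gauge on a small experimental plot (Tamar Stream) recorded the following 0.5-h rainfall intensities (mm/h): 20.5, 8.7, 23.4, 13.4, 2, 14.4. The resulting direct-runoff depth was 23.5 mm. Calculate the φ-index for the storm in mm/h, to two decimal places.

φ ≈ 6.68 mm/h

Only the 5 blocks with intensity above φ contribute runoff: 20.5, 8.7, 23.4, 13.4, 14.4 mm/h.
Σ(I−φ)·Δt = d  ⇒  (20.5+8.7+23.4+13.4+14.4 − 5φ)·0.5 = 23.5
φ = (80.40 − 23.5/0.5) / 5 = 6.68 mm/h.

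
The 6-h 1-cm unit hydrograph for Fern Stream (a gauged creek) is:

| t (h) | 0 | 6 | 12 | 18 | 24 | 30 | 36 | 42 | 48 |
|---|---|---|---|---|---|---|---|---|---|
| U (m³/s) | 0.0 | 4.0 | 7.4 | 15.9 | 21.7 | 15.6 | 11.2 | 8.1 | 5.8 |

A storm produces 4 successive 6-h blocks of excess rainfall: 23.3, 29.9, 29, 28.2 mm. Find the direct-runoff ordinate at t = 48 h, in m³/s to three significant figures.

Q ≈ 114 m³/s

By discrete convolution, Q_j = Σ (P_i / 10 mm) · U_{j−i}.
At t = 48 h (j=8): Q = (23.3/10)·5.8 + (29.9/10)·8.1 + (29/10)·11.2 + (28.2/10)·15.6 = 114 m³/s.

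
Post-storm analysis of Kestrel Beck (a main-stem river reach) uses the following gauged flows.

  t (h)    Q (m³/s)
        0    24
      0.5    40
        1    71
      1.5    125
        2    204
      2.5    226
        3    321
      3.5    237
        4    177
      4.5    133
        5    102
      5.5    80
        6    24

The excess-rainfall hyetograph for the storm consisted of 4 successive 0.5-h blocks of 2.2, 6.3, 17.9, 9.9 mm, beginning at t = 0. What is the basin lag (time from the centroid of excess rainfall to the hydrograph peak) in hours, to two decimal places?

t_L ≈ 1.76 h

Centroid of excess rainfall: t_c = Σ P_i·t̄_i / ΣP_i = 1.2390 h (block centres at 0.25, 0.75, 1.25, 1.75 h).
Hydrograph peak occurs at t = 3 h, so basin lag t_L = 3 − 1.2390 = 1.76 h.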